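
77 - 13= 64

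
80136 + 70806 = 150942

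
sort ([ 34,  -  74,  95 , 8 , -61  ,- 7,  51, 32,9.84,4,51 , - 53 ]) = [ - 74,-61,-53 ,-7 , 4, 8,9.84,32, 34 , 51, 51, 95] 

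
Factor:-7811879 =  - 7811879^1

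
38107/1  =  38107  =  38107.00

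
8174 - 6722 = 1452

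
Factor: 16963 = 16963^1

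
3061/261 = 11+190/261 = 11.73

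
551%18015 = 551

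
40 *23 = 920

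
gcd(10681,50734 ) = 1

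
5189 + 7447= 12636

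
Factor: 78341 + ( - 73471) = 4870=2^1 * 5^1*487^1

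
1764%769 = 226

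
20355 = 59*345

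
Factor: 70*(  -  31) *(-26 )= 56420= 2^2*5^1*7^1*13^1*31^1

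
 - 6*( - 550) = 3300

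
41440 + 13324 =54764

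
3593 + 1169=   4762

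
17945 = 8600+9345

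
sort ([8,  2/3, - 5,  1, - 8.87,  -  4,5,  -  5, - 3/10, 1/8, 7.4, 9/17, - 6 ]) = [ - 8.87, - 6, - 5, - 5, - 4,-3/10,  1/8, 9/17, 2/3,1,5, 7.4, 8 ] 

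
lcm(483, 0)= 0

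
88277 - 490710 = -402433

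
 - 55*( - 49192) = 2705560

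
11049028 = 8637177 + 2411851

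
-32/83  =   - 32/83 = -0.39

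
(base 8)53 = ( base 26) 1H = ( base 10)43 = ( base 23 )1K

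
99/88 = 1+1/8 = 1.12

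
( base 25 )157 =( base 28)R1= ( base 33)mv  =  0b1011110101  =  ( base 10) 757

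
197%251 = 197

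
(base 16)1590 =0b1010110010000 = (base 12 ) 3240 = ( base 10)5520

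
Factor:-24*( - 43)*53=54696 =2^3*3^1*43^1*53^1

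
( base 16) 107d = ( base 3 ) 12210100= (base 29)50g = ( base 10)4221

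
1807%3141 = 1807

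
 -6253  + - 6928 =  - 13181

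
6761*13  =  87893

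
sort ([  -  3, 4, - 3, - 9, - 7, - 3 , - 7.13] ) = [ - 9, -7.13, - 7, - 3, - 3,-3,4 ]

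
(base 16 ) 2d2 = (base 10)722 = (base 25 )13m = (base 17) 288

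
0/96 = 0 = 0.00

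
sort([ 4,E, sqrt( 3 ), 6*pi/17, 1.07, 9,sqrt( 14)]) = [ 1.07, 6*pi/17,sqrt (3), E , sqrt( 14), 4,9 ] 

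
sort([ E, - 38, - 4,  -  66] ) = [ - 66 , - 38, - 4,E ] 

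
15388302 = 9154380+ 6233922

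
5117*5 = 25585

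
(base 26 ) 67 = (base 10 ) 163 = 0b10100011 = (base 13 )c7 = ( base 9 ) 201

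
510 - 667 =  - 157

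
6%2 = 0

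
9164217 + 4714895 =13879112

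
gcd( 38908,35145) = 71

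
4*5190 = 20760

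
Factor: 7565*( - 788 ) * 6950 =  - 41430479000 = - 2^3*5^3*17^1*89^1*139^1*197^1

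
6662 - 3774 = 2888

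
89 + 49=138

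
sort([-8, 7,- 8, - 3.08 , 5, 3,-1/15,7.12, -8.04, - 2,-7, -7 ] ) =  [-8.04, - 8,  -  8, - 7,-7,  -  3.08, - 2, - 1/15, 3, 5,7, 7.12]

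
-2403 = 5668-8071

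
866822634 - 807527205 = 59295429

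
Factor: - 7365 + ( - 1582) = - 8947 = - 23^1*389^1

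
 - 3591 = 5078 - 8669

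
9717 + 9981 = 19698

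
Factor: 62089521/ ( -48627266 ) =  - 2^( - 1) *3^1* 13^1*61^1 * 26099^1*24313633^ ( - 1 )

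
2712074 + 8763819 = 11475893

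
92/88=23/22 = 1.05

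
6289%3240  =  3049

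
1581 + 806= 2387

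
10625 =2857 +7768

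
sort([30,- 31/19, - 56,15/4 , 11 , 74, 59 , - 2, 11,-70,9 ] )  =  [-70 , - 56,-2,  -  31/19,15/4,9,11,11,30, 59, 74]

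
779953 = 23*33911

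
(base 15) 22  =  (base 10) 32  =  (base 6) 52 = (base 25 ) 17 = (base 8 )40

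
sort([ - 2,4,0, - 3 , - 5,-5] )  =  [ - 5 , - 5,-3,-2, 0,  4]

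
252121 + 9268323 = 9520444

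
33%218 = 33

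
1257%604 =49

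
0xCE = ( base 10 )206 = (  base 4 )3032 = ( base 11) 178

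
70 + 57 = 127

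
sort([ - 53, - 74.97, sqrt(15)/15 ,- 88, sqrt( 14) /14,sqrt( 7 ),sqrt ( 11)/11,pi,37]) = [ - 88, - 74.97,-53, sqrt( 15 )/15 , sqrt(14)/14 , sqrt ( 11 )/11, sqrt( 7),pi , 37]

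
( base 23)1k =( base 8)53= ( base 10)43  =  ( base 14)31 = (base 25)1I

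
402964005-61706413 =341257592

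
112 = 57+55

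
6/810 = 1/135 = 0.01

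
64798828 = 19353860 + 45444968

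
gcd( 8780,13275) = 5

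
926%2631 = 926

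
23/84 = 23/84= 0.27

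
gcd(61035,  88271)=1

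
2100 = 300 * 7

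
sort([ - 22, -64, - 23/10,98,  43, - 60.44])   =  [  -  64,-60.44, -22, - 23/10,43, 98]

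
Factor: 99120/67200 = 59/40 =2^(-3)*5^( - 1 )*59^1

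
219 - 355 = -136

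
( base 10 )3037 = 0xBDD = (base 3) 11011111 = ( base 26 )4CL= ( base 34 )2LB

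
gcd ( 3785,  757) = 757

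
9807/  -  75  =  - 131 + 6/25 = -  130.76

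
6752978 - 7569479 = - 816501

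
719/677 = 1 + 42/677  =  1.06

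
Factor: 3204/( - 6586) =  - 18/37 = - 2^1*3^2*37^( - 1 ) 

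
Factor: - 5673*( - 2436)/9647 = 13819428/9647 = 2^2*3^2* 7^1*11^ ( - 1)*29^1 * 31^1*61^1*877^( - 1)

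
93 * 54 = 5022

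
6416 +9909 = 16325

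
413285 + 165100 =578385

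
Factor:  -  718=  -  2^1*359^1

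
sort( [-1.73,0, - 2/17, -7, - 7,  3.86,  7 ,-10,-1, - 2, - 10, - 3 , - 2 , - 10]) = [ - 10, - 10, - 10, - 7,  -  7, - 3,-2,-2 ,-1.73, - 1, - 2/17,0,3.86,7 ] 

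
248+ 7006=7254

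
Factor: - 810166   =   - 2^1  *  7^3*1181^1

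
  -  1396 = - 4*349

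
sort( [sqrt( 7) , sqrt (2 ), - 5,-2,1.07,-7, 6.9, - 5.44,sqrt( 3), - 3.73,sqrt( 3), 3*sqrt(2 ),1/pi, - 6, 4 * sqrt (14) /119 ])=[ -7, - 6, - 5.44,-5 , - 3.73,  -  2,  4*sqrt( 14)/119,1/pi,1.07,sqrt( 2 ), sqrt( 3), sqrt(3),sqrt( 7),3 * sqrt( 2),  6.9] 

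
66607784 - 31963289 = 34644495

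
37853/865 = 43+658/865 =43.76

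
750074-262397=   487677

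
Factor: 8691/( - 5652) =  - 2^( - 2)*3^( - 1)*157^( - 1 ) * 2897^1 = -  2897/1884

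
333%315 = 18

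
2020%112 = 4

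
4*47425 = 189700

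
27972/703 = 39 + 15/19=39.79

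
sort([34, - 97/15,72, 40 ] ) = [-97/15 , 34,40,72]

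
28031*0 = 0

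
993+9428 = 10421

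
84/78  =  1 + 1/13 = 1.08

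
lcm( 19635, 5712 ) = 314160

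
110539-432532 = -321993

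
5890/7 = 5890/7 = 841.43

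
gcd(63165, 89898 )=3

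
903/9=301/3 = 100.33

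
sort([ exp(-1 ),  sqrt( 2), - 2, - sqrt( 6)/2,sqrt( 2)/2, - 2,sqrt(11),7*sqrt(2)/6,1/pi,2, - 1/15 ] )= [-2, - 2 , - sqrt( 6)/2, -1/15 , 1/pi, exp (-1),sqrt(2)/2, sqrt(2),7*sqrt( 2 ) /6 , 2 , sqrt ( 11)]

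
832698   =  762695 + 70003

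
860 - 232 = 628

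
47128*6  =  282768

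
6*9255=55530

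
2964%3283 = 2964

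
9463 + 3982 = 13445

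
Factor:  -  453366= - 2^1 * 3^2*89^1*283^1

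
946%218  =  74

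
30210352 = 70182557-39972205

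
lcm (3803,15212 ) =15212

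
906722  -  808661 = 98061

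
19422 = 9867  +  9555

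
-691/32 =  - 22 + 13/32 = - 21.59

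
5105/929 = 5 + 460/929 = 5.50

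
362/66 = 181/33 = 5.48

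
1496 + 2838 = 4334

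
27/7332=9/2444 = 0.00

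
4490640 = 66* 68040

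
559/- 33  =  -559/33 =- 16.94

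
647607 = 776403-128796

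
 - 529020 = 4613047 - 5142067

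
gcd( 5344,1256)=8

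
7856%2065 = 1661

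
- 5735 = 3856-9591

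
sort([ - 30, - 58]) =[ - 58, - 30]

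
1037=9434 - 8397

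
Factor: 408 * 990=2^4*3^3*5^1*11^1*17^1= 403920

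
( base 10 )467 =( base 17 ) 1A8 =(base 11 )395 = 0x1D3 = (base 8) 723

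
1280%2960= 1280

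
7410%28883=7410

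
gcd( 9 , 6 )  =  3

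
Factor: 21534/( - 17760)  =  -2^( - 4 )*5^(-1 )*97^1 = - 97/80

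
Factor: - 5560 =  - 2^3 * 5^1*139^1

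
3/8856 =1/2952 = 0.00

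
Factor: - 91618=-2^1*19^1*2411^1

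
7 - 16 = - 9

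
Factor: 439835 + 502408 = 942243= 3^1*89^1*3529^1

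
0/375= 0  =  0.00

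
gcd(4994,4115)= 1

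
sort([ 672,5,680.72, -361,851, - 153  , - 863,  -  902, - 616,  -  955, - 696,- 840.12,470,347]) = [ - 955,- 902,-863 , - 840.12, - 696, - 616, - 361,-153,5,347,470, 672,680.72, 851 ] 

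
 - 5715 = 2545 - 8260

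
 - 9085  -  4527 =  - 13612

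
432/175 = 2 + 82/175 = 2.47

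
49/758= 49/758 = 0.06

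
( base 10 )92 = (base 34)2O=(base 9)112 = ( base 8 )134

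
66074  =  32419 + 33655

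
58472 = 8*7309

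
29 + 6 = 35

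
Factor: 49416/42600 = 29/25 = 5^(  -  2 ) * 29^1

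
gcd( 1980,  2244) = 132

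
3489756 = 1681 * 2076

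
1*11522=11522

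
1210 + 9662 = 10872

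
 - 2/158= - 1 + 78/79 = - 0.01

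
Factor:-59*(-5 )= 5^1*59^1  =  295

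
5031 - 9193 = -4162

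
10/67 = 10/67  =  0.15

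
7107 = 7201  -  94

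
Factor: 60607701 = 3^2 * 7^1*11^1*19^1*4603^1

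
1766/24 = 73+7/12 =73.58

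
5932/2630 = 2 + 336/1315 = 2.26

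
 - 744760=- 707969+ - 36791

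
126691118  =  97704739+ 28986379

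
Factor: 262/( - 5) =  - 2^1*5^ ( - 1 )*131^1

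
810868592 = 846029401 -35160809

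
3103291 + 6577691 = 9680982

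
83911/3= 83911/3 = 27970.33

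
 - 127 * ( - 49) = 6223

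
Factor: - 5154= - 2^1 * 3^1*859^1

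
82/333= 82/333 = 0.25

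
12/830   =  6/415 = 0.01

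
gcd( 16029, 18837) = 117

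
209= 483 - 274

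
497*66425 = 33013225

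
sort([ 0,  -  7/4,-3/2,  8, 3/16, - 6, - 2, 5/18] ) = [ - 6,-2 , - 7/4,- 3/2, 0, 3/16,5/18, 8 ] 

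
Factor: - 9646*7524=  - 2^3 *3^2*7^1*11^1*13^1*19^1 * 53^1  =  -  72576504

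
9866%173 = 5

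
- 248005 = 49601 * ( - 5)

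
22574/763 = 29+447/763 = 29.59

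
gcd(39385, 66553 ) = 1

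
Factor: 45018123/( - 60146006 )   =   - 2^(-1 )*3^1*41^1*366001^1 * 30073003^(-1 )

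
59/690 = 59/690 = 0.09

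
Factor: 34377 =3^1*7^1*1637^1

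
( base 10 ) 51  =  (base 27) 1o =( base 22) 27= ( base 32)1J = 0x33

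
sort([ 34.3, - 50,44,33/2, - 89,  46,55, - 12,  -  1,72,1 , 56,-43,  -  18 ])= [-89 ,-50, - 43, -18,-12, - 1,  1, 33/2, 34.3,  44,46, 55,56 , 72]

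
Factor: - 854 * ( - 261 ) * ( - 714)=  - 2^2*3^3*7^2*17^1*29^1 * 61^1 = - 159146316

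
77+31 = 108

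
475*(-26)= - 12350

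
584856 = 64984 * 9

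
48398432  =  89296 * 542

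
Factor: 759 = 3^1*11^1*23^1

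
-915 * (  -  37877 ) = 34657455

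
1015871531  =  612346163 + 403525368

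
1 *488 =488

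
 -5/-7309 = 5/7309 = 0.00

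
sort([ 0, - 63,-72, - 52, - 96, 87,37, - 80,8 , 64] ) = [-96, - 80, - 72 , - 63, - 52, 0, 8, 37,  64 , 87 ]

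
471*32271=15199641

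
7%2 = 1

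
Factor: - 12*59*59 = -41772 = - 2^2 * 3^1*59^2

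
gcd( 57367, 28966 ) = 1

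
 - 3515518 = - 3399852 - 115666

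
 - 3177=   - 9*353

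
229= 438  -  209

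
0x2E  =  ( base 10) 46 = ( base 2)101110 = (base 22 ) 22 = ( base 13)37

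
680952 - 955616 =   -  274664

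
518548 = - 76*( -6823)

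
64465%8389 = 5742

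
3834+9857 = 13691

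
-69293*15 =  - 1039395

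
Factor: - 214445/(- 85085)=13^ ( - 1) * 17^ ( - 1)  *557^1 = 557/221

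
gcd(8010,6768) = 18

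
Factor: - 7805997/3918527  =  -3^3*197^( - 1)*19891^( - 1) * 289111^1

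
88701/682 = 88701/682  =  130.06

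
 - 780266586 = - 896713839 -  - 116447253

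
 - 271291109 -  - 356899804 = 85608695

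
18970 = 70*271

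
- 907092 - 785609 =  - 1692701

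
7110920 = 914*7780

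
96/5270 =48/2635 = 0.02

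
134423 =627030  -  492607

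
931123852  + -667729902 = 263393950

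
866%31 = 29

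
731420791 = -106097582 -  - 837518373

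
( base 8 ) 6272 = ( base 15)E73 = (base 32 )35q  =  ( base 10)3258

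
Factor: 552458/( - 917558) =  - 276229/458779  =  -17^( - 1)*26987^( - 1 )*276229^1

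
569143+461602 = 1030745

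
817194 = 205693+611501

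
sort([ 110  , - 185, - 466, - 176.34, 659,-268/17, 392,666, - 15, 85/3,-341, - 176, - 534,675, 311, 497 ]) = [ - 534,  -  466,- 341, - 185, - 176.34, - 176, - 268/17, - 15, 85/3, 110, 311, 392, 497, 659, 666, 675 ]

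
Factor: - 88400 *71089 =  - 2^4  *  5^2*13^1*17^1*71089^1 = - 6284267600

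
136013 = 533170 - 397157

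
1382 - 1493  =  -111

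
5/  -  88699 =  - 5/88699 = - 0.00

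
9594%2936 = 786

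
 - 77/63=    - 11/9= - 1.22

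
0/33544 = 0 =0.00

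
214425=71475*3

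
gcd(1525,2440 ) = 305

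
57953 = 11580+46373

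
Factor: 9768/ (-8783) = -2^3*3^1*11^1* 37^1 * 8783^( - 1) 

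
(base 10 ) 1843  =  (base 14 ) 959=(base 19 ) 520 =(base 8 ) 3463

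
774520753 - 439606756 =334913997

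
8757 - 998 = 7759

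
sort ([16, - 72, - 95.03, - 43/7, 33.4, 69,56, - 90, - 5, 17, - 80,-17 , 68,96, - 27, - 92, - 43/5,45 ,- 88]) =[ - 95.03, - 92, - 90, - 88, - 80, - 72, - 27 , - 17, - 43/5, - 43/7, - 5,16,17,33.4,45,56,68,  69,96 ] 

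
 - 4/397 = -1 + 393/397 = - 0.01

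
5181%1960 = 1261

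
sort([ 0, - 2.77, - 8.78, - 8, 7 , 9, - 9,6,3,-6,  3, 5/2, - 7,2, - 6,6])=[ - 9, - 8.78, - 8, - 7, - 6, - 6, - 2.77,0,2,5/2, 3,3, 6,6, 7,9 ] 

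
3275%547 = 540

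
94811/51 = 1859 + 2/51 =1859.04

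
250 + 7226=7476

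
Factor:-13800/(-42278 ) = 6900/21139 = 2^2*3^1*5^2*23^1*21139^( - 1 )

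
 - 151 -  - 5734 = 5583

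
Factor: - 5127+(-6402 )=- 3^3*7^1*61^1 = - 11529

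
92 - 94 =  - 2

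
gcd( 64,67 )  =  1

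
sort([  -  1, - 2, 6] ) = [ - 2, - 1, 6]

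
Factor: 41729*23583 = 984095007= 3^1*7^1*1123^1*41729^1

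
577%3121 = 577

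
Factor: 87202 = 2^1*59^1*739^1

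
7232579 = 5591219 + 1641360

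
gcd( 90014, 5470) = 2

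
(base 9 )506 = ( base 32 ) cr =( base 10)411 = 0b110011011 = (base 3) 120020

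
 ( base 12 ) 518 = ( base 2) 1011100100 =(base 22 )1BE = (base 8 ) 1344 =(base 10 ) 740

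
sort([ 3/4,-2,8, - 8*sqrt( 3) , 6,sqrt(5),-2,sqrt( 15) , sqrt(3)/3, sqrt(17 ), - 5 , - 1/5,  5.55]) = [ - 8*sqrt (3), - 5,  -  2, - 2, - 1/5,sqrt( 3 )/3 , 3/4, sqrt( 5 ),sqrt(15 ), sqrt( 17), 5.55, 6,8]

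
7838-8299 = - 461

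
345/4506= 115/1502= 0.08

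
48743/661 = 48743/661 = 73.74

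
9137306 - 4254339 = 4882967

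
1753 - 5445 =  - 3692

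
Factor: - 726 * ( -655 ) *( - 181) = -86070930  =  - 2^1*3^1 *5^1 * 11^2*131^1 * 181^1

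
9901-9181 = 720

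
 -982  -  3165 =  - 4147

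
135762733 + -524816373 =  - 389053640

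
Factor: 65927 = 65927^1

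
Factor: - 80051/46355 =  - 5^ (-1)*73^( - 1)*127^( - 1 )*80051^1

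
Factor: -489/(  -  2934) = 2^ (- 1)*3^( - 1)  =  1/6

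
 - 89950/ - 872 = 44975/436= 103.15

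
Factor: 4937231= 13^1*379787^1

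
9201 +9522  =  18723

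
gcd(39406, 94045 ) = 1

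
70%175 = 70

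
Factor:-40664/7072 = - 2^( - 2 )*23^1 = - 23/4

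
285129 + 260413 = 545542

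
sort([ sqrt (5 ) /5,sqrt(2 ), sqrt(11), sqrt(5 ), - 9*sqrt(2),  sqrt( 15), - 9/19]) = [  -  9*sqrt( 2 ),-9/19, sqrt( 5 ) /5, sqrt(2 ),sqrt (5),sqrt(11 ),sqrt(15 )]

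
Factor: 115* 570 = 65550 = 2^1*3^1*5^2 *19^1*23^1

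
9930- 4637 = 5293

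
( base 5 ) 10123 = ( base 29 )mp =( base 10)663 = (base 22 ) 183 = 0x297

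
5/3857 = 5/3857  =  0.00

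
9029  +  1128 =10157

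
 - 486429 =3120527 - 3606956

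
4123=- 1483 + 5606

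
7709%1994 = 1727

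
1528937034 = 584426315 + 944510719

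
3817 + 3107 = 6924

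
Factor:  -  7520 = -2^5* 5^1*47^1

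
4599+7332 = 11931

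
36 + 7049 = 7085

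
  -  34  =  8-42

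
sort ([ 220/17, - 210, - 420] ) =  [ - 420,- 210,220/17]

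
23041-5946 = 17095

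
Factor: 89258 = 2^1*13^1*3433^1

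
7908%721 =698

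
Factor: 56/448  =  1/8 = 2^(  -  3)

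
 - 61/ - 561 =61/561 = 0.11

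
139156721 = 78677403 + 60479318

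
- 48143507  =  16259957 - 64403464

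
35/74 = 35/74 = 0.47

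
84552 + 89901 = 174453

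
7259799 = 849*8551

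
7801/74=7801/74 =105.42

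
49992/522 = 8332/87 = 95.77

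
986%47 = 46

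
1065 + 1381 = 2446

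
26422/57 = 463 + 31/57 = 463.54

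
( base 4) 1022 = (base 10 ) 74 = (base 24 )32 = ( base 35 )24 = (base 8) 112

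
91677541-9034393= 82643148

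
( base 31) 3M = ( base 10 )115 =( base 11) a5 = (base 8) 163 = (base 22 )55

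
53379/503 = 106 +61/503 = 106.12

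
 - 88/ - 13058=44/6529=0.01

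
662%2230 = 662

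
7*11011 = 77077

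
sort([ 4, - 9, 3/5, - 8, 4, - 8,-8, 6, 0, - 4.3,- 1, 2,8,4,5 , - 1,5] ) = [ - 9, - 8, - 8, - 8, - 4.3, - 1, -1,0,3/5,2,4,4, 4 , 5,5,6,8 ] 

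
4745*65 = 308425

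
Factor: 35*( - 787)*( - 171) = 4710195 = 3^2*5^1*7^1*19^1*787^1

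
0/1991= 0 = 0.00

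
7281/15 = 2427/5 = 485.40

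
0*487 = 0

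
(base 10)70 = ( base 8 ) 106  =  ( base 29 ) 2c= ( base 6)154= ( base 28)2e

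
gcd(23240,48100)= 20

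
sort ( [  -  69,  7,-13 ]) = [ - 69, - 13,7]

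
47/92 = 47/92= 0.51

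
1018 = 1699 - 681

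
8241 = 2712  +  5529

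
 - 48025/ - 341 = 140 + 285/341 = 140.84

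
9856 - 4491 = 5365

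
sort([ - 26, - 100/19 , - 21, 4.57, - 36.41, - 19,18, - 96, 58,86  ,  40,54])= [ - 96, - 36.41,- 26, - 21, - 19,- 100/19, 4.57,18, 40 , 54, 58, 86]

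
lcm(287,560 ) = 22960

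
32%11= 10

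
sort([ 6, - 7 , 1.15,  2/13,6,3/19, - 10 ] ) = [ - 10, -7, 2/13, 3/19 , 1.15,6, 6]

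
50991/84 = 16997/28=607.04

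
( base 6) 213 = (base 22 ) 3F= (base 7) 144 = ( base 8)121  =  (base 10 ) 81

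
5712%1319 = 436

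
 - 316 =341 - 657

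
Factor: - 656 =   -  2^4*41^1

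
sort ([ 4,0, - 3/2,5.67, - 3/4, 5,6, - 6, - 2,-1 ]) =[ - 6, -2, - 3/2 ,-1,-3/4,0,4,5,5.67,6] 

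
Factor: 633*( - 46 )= -29118= - 2^1*3^1*23^1*211^1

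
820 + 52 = 872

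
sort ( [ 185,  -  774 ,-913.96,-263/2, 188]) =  [ - 913.96, - 774, - 263/2, 185, 188]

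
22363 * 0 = 0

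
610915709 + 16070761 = 626986470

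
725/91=725/91 =7.97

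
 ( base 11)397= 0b111010101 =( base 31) f4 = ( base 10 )469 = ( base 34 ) DR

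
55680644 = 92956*599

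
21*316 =6636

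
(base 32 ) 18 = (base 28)1C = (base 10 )40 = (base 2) 101000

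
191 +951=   1142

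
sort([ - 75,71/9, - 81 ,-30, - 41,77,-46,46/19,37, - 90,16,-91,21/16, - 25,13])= [-91,-90, - 81, -75, - 46,-41, - 30  ,-25, 21/16,  46/19, 71/9,13, 16,  37,  77]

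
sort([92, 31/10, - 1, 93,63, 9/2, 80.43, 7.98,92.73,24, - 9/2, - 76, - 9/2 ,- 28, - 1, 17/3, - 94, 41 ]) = [ - 94,  -  76, - 28, - 9/2,-9/2, - 1, - 1,  31/10 , 9/2,17/3,7.98, 24,41,  63, 80.43,92,92.73,93 ] 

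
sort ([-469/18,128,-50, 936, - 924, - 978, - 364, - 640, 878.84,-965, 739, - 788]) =[-978, - 965,-924, - 788 , - 640 , - 364, - 50 , - 469/18,128, 739,878.84,936 ]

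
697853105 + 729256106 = 1427109211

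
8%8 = 0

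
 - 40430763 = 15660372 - 56091135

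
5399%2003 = 1393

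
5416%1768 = 112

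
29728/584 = 50 + 66/73=50.90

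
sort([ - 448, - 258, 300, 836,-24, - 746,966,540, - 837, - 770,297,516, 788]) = [ - 837,-770, - 746, - 448, - 258,  -  24,297,300, 516 , 540,788,836,966]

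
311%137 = 37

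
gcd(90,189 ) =9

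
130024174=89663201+40360973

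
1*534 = 534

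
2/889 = 2/889 = 0.00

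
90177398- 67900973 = 22276425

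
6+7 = 13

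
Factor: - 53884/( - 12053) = 76/17 = 2^2 * 17^( - 1)*19^1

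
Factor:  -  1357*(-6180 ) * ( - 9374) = -2^3*3^1*5^1*23^1 * 43^1 * 59^1*103^1*109^1 =- 78612801240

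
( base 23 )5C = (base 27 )4j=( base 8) 177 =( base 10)127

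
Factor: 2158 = 2^1*13^1*83^1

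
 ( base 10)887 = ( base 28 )13J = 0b1101110111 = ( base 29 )11h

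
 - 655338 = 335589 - 990927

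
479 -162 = 317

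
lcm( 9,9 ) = 9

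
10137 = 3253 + 6884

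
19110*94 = 1796340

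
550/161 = 550/161=3.42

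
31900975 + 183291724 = 215192699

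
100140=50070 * 2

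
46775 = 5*9355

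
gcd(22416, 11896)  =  8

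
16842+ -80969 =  - 64127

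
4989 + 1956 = 6945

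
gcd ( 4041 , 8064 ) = 9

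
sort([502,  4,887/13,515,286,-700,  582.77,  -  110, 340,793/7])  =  [-700, - 110, 4  ,  887/13,793/7,286,340,502,515,582.77 ]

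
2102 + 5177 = 7279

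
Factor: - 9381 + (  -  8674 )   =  -18055 = - 5^1*23^1*157^1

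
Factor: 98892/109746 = 82/91= 2^1*7^ (-1)*13^ ( - 1)*41^1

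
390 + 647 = 1037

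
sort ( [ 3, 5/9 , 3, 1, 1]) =[ 5/9, 1,1 , 3,3]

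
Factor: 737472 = 2^6 *3^1*23^1 * 167^1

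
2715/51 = 905/17 = 53.24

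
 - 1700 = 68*( - 25)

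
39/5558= 39/5558  =  0.01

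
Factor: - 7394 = -2^1* 3697^1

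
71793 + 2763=74556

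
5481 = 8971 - 3490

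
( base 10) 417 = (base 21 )ji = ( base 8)641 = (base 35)bw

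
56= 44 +12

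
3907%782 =779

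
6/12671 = 6/12671 = 0.00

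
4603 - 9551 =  -4948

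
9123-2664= 6459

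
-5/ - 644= 5/644=0.01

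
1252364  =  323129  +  929235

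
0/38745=0=0.00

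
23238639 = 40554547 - 17315908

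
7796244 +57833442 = 65629686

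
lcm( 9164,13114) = 760612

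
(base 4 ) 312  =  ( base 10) 54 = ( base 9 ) 60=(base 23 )28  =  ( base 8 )66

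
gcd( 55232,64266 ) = 2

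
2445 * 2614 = 6391230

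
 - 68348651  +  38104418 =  - 30244233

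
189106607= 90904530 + 98202077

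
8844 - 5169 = 3675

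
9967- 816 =9151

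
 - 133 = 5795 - 5928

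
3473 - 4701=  - 1228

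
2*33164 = 66328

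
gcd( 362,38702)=2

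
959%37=34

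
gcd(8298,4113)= 9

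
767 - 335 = 432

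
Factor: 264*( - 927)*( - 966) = 2^4*3^4*7^1*11^1*23^1* 103^1 = 236407248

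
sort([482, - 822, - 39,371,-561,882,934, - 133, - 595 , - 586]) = [ - 822,-595,- 586, - 561, - 133, - 39,371,482, 882, 934 ] 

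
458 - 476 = - 18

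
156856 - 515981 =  - 359125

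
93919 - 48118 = 45801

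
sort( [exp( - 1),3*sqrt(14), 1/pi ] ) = [1/pi,exp(-1 ),3*sqrt( 14 ) ] 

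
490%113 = 38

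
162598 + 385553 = 548151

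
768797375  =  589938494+178858881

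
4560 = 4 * 1140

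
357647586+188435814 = 546083400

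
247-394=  - 147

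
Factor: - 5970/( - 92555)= 2^1*3^1*107^( - 1)*173^( - 1 ) * 199^1 = 1194/18511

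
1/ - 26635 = - 1 + 26634/26635 = -0.00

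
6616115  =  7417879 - 801764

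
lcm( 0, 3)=0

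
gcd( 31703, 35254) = 1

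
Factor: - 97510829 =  - 13^1*7500833^1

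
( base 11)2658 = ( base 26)52j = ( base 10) 3451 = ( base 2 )110101111011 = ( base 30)3p1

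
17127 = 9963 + 7164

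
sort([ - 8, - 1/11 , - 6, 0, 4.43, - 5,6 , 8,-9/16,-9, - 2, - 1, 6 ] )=[ - 9, - 8,-6, - 5, - 2,  -  1,- 9/16 , - 1/11,0,4.43, 6,6,8]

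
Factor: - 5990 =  - 2^1*5^1*599^1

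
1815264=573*3168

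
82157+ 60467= 142624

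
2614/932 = 1307/466 = 2.80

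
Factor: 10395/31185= 3^( - 1) = 1/3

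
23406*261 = 6108966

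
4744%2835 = 1909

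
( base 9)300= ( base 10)243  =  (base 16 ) f3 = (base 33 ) 7c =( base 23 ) ad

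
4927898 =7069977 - 2142079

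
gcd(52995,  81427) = 1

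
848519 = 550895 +297624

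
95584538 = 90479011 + 5105527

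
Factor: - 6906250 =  - 2^1 * 5^6*13^1*17^1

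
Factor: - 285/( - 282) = 2^ ( - 1 )*5^1*19^1*47^( - 1 ) = 95/94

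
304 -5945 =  - 5641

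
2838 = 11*258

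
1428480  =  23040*62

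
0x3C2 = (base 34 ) sa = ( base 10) 962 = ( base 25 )1dc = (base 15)442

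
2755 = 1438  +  1317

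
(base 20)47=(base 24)3f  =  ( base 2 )1010111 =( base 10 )87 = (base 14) 63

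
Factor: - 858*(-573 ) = 2^1*3^2*11^1* 13^1 * 191^1 = 491634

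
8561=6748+1813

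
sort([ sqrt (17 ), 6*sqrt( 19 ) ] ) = [ sqrt( 17),6*sqrt( 19)]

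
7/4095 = 1/585=0.00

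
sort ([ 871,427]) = [427,871]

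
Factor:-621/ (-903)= 207/301 = 3^2 *7^(-1)*23^1*43^( - 1) 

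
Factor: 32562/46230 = 81/115 = 3^4*5^(  -  1)*23^ ( - 1)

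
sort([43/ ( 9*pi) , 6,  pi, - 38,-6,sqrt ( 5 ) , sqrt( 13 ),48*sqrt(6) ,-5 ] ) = [  -  38, - 6,-5,43/ (9*pi ) , sqrt( 5),pi, sqrt ( 13 ),6,48 *sqrt( 6 )]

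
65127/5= 65127/5 = 13025.40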